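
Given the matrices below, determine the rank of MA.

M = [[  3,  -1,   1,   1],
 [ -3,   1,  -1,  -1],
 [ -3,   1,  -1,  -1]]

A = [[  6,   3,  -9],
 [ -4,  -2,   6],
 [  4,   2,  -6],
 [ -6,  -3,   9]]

1

First compute MA:
[[ 20,  10, -30],
 [-20, -10,  30],
 [-20, -10,  30]]
Now row reduce the product.
R2 ← R2 + R1: [0, 0, 0]
R3 ← R3 + R1: [0, 0, 0]
1 nonzero row, so rank(MA) = 1.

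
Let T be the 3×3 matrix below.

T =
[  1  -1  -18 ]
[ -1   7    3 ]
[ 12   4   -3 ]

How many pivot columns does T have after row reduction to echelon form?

3

Row reduce to echelon form.
R2 ← R2 + R1: [0, 6, -15]
R3 ← R3 − (12)·R1: [0, 16, 213]
R3 ← R3 − (8/3)·R2: [0, 0, 253]
Echelon form has 3 nonzero rows, so rank(T) = 3.
Each nonzero row contributes one pivot column: 3 pivot columns.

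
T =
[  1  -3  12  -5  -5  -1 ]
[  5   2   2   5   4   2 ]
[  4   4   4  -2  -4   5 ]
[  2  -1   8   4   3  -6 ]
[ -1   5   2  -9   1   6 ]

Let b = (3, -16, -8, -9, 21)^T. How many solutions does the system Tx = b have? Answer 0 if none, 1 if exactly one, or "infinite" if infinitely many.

Row reduce the augmented matrix [T | b].
R2 ← R2 − (5)·R1: [0, 17, -58, 30, 29, 7, -31]
R3 ← R3 − (4)·R1: [0, 16, -44, 18, 16, 9, -20]
R4 ← R4 − (2)·R1: [0, 5, -16, 14, 13, -4, -15]
R5 ← R5 + R1: [0, 2, 14, -14, -4, 5, 24]
R3 ← R3 − (16/17)·R2: [0, 0, 180/17, -174/17, -192/17, 41/17, 156/17]
R4 ← R4 − (5/17)·R2: [0, 0, 18/17, 88/17, 76/17, -103/17, -100/17]
R5 ← R5 − (2/17)·R2: [0, 0, 354/17, -298/17, -126/17, 71/17, 470/17]
R4 ← R4 − (1/10)·R3: [0, 0, 0, 31/5, 28/5, -63/10, -34/5]
R5 ← R5 − (59/30)·R3: [0, 0, 0, 13/5, 74/5, -17/30, 48/5]
R5 ← R5 − (13/31)·R4: [0, 0, 0, 0, 386/31, 193/93, 386/31]
The echelon form has 5 nonzero rows, and every pivot lies in the first 6 columns, so rank(T) = rank([T|b]) = 5.
The system is consistent.
rank = 5 < 6 unknowns, so there are infinitely many solutions.

infinite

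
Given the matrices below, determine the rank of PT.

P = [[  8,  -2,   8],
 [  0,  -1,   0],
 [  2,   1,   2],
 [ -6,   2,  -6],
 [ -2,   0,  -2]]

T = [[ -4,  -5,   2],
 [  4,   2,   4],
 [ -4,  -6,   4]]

2

First compute PT:
[[-72, -92,  40],
 [ -4,  -2,  -4],
 [-12, -20,  16],
 [ 56,  70, -28],
 [ 16,  22, -12]]
Now row reduce the product.
R2 ← R2 − (1/18)·R1: [0, 28/9, -56/9]
R3 ← R3 − (1/6)·R1: [0, -14/3, 28/3]
R4 ← R4 + (7/9)·R1: [0, -14/9, 28/9]
R5 ← R5 + (2/9)·R1: [0, 14/9, -28/9]
R3 ← R3 + (3/2)·R2: [0, 0, 0]
R4 ← R4 + (1/2)·R2: [0, 0, 0]
R5 ← R5 − (1/2)·R2: [0, 0, 0]
2 nonzero rows, so rank(PT) = 2.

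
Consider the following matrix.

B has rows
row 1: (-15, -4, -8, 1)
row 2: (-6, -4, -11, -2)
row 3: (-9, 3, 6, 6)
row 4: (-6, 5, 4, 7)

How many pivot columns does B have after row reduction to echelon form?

3

Row reduce to echelon form.
R2 ← R2 − (2/5)·R1: [0, -12/5, -39/5, -12/5]
R3 ← R3 − (3/5)·R1: [0, 27/5, 54/5, 27/5]
R4 ← R4 − (2/5)·R1: [0, 33/5, 36/5, 33/5]
R3 ← R3 + (9/4)·R2: [0, 0, -27/4, 0]
R4 ← R4 + (11/4)·R2: [0, 0, -57/4, 0]
R4 ← R4 − (19/9)·R3: [0, 0, 0, 0]
Echelon form has 3 nonzero rows, so rank(B) = 3.
Each nonzero row contributes one pivot column: 3 pivot columns.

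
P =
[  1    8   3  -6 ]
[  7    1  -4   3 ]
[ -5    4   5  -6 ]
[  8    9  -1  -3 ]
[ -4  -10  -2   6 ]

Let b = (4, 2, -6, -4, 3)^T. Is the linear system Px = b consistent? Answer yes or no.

no

Row reduce the augmented matrix [P | b].
R2 ← R2 − (7)·R1: [0, -55, -25, 45, -26]
R3 ← R3 + (5)·R1: [0, 44, 20, -36, 14]
R4 ← R4 − (8)·R1: [0, -55, -25, 45, -36]
R5 ← R5 + (4)·R1: [0, 22, 10, -18, 19]
R3 ← R3 + (4/5)·R2: [0, 0, 0, 0, -34/5]
R4 ← R4 − R2: [0, 0, 0, 0, -10]
R5 ← R5 + (2/5)·R2: [0, 0, 0, 0, 43/5]
R4 ← R4 − (25/17)·R3: [0, 0, 0, 0, 0]
R5 ← R5 + (43/34)·R3: [0, 0, 0, 0, 0]
The echelon form has 3 nonzero rows; the last pivot sits in the augmented column, so rank(P) = 2 but rank([P|b]) = 3.
Since the ranks differ, the system is inconsistent.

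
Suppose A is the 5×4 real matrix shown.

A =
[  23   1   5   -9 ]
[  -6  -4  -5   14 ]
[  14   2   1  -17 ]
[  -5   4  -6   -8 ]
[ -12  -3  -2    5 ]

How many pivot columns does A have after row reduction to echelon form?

4

Row reduce to echelon form.
R2 ← R2 + (6/23)·R1: [0, -86/23, -85/23, 268/23]
R3 ← R3 − (14/23)·R1: [0, 32/23, -47/23, -265/23]
R4 ← R4 + (5/23)·R1: [0, 97/23, -113/23, -229/23]
R5 ← R5 + (12/23)·R1: [0, -57/23, 14/23, 7/23]
R3 ← R3 + (16/43)·R2: [0, 0, -147/43, -309/43]
R4 ← R4 + (97/86)·R2: [0, 0, -781/86, 137/43]
R5 ← R5 − (57/86)·R2: [0, 0, 263/86, -319/43]
R4 ← R4 − (781/294)·R3: [0, 0, 0, 2183/98]
R5 ← R5 + (263/294)·R3: [0, 0, 0, -1357/98]
R5 ← R5 + (23/37)·R4: [0, 0, 0, 0]
Echelon form has 4 nonzero rows, so rank(A) = 4.
Each nonzero row contributes one pivot column: 4 pivot columns.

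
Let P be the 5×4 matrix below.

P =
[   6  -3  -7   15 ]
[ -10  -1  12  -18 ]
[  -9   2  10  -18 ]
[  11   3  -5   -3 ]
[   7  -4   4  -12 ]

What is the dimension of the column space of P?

Row reduce to echelon form.
R2 ← R2 + (5/3)·R1: [0, -6, 1/3, 7]
R3 ← R3 + (3/2)·R1: [0, -5/2, -1/2, 9/2]
R4 ← R4 − (11/6)·R1: [0, 17/2, 47/6, -61/2]
R5 ← R5 − (7/6)·R1: [0, -1/2, 73/6, -59/2]
R3 ← R3 − (5/12)·R2: [0, 0, -23/36, 19/12]
R4 ← R4 + (17/12)·R2: [0, 0, 299/36, -247/12]
R5 ← R5 − (1/12)·R2: [0, 0, 437/36, -361/12]
R4 ← R4 + (13)·R3: [0, 0, 0, 0]
R5 ← R5 + (19)·R3: [0, 0, 0, 0]
Echelon form has 3 nonzero rows, so rank(P) = 3.
The column space has dimension equal to the rank: 3.

3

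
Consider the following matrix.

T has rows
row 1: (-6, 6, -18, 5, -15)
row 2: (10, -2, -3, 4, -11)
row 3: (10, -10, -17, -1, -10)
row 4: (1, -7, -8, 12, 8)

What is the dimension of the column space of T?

4

Row reduce to echelon form.
R2 ← R2 + (5/3)·R1: [0, 8, -33, 37/3, -36]
R3 ← R3 + (5/3)·R1: [0, 0, -47, 22/3, -35]
R4 ← R4 + (1/6)·R1: [0, -6, -11, 77/6, 11/2]
R4 ← R4 + (3/4)·R2: [0, 0, -143/4, 265/12, -43/2]
R4 ← R4 − (143/188)·R3: [0, 0, 0, 3103/188, 963/188]
Echelon form has 4 nonzero rows, so rank(T) = 4.
The column space has dimension equal to the rank: 4.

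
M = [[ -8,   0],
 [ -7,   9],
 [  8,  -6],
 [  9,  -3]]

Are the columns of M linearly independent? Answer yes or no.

Row reduce M to echelon form.
R2 ← R2 − (7/8)·R1: [0, 9]
R3 ← R3 + R1: [0, -6]
R4 ← R4 + (9/8)·R1: [0, -3]
R3 ← R3 + (2/3)·R2: [0, 0]
R4 ← R4 + (1/3)·R2: [0, 0]
2 pivots among 2 columns.
Every column is a pivot column, so the columns are linearly independent.

yes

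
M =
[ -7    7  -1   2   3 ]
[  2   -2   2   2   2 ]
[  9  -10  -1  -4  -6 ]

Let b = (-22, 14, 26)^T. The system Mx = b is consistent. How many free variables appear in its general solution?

Row reduce the augmented matrix [M | b].
R2 ← R2 + (2/7)·R1: [0, 0, 12/7, 18/7, 20/7, 54/7]
R3 ← R3 + (9/7)·R1: [0, -1, -16/7, -10/7, -15/7, -16/7]
Swap R2 ↔ R3
The echelon form has 3 nonzero rows, and every pivot lies in the first 5 columns, so rank(M) = rank([M|b]) = 3.
The system is consistent.
Free variables = (unknowns) − (rank) = 5 − 3 = 2.

2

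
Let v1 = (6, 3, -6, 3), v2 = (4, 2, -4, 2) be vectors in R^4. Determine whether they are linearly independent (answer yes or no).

Form the matrix with these vectors as rows and row reduce.
R2 ← R2 − (2/3)·R1: [0, 0, 0, 0]
1 nonzero row, so the 2 vectors span a space of dimension 1.
Since 1 < 2, the vectors are linearly dependent.

no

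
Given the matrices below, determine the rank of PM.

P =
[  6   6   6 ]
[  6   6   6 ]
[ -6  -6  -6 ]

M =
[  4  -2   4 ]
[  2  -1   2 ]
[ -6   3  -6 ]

0

First compute PM:
[[  0,   0,   0],
 [  0,   0,   0],
 [  0,   0,   0]]
Now row reduce the product.
0 nonzero rows, so rank(PM) = 0.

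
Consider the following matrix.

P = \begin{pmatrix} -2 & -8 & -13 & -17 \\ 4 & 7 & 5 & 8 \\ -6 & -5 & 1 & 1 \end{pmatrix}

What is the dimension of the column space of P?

Row reduce to echelon form.
R2 ← R2 + (2)·R1: [0, -9, -21, -26]
R3 ← R3 − (3)·R1: [0, 19, 40, 52]
R3 ← R3 + (19/9)·R2: [0, 0, -13/3, -26/9]
Echelon form has 3 nonzero rows, so rank(P) = 3.
The column space has dimension equal to the rank: 3.

3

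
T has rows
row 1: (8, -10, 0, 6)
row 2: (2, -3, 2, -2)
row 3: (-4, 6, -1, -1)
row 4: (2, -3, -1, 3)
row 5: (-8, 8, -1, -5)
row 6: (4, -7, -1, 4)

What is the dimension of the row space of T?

3

Row reduce to echelon form.
R2 ← R2 − (1/4)·R1: [0, -1/2, 2, -7/2]
R3 ← R3 + (1/2)·R1: [0, 1, -1, 2]
R4 ← R4 − (1/4)·R1: [0, -1/2, -1, 3/2]
R5 ← R5 + R1: [0, -2, -1, 1]
R6 ← R6 − (1/2)·R1: [0, -2, -1, 1]
R3 ← R3 + (2)·R2: [0, 0, 3, -5]
R4 ← R4 − R2: [0, 0, -3, 5]
R5 ← R5 − (4)·R2: [0, 0, -9, 15]
R6 ← R6 − (4)·R2: [0, 0, -9, 15]
R4 ← R4 + R3: [0, 0, 0, 0]
R5 ← R5 + (3)·R3: [0, 0, 0, 0]
R6 ← R6 + (3)·R3: [0, 0, 0, 0]
Echelon form has 3 nonzero rows, so rank(T) = 3.
The row space has dimension equal to the rank: 3.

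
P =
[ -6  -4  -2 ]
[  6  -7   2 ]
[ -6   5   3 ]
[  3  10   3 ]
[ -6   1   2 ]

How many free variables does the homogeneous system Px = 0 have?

Row reduce to echelon form.
R2 ← R2 + R1: [0, -11, 0]
R3 ← R3 − R1: [0, 9, 5]
R4 ← R4 + (1/2)·R1: [0, 8, 2]
R5 ← R5 − R1: [0, 5, 4]
R3 ← R3 + (9/11)·R2: [0, 0, 5]
R4 ← R4 + (8/11)·R2: [0, 0, 2]
R5 ← R5 + (5/11)·R2: [0, 0, 4]
R4 ← R4 − (2/5)·R3: [0, 0, 0]
R5 ← R5 − (4/5)·R3: [0, 0, 0]
3 nonzero rows, so rank(P) = 3.
P has 3 columns; by rank–nullity, nullity = 3 − 3 = 0.

0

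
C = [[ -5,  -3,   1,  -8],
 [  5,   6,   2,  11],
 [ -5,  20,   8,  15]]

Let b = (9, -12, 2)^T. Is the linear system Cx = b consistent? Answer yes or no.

yes

Row reduce the augmented matrix [C | b].
R2 ← R2 + R1: [0, 3, 3, 3, -3]
R3 ← R3 − R1: [0, 23, 7, 23, -7]
R3 ← R3 − (23/3)·R2: [0, 0, -16, 0, 16]
The echelon form has 3 nonzero rows, and every pivot lies in the first 4 columns, so rank(C) = rank([C|b]) = 3.
The system is consistent.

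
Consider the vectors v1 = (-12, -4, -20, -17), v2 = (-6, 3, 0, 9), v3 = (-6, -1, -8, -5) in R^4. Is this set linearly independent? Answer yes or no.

Form the matrix with these vectors as rows and row reduce.
R2 ← R2 − (1/2)·R1: [0, 5, 10, 35/2]
R3 ← R3 − (1/2)·R1: [0, 1, 2, 7/2]
R3 ← R3 − (1/5)·R2: [0, 0, 0, 0]
2 nonzero rows, so the 3 vectors span a space of dimension 2.
Since 2 < 3, the vectors are linearly dependent.

no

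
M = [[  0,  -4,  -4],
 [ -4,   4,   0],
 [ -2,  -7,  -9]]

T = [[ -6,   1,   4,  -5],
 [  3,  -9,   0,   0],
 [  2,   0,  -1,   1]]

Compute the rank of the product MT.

First compute MT:
[[-20,  36,   4,  -4],
 [ 36, -40, -16,  20],
 [-27,  61,   1,   1]]
Now row reduce the product.
R2 ← R2 + (9/5)·R1: [0, 124/5, -44/5, 64/5]
R3 ← R3 − (27/20)·R1: [0, 62/5, -22/5, 32/5]
R3 ← R3 − (1/2)·R2: [0, 0, 0, 0]
2 nonzero rows, so rank(MT) = 2.

2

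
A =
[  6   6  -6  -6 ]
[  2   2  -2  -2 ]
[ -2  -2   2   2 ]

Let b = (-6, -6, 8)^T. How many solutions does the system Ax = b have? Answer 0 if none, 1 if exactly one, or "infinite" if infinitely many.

0

Row reduce the augmented matrix [A | b].
R2 ← R2 − (1/3)·R1: [0, 0, 0, 0, -4]
R3 ← R3 + (1/3)·R1: [0, 0, 0, 0, 6]
R3 ← R3 + (3/2)·R2: [0, 0, 0, 0, 0]
The echelon form has 2 nonzero rows; the last pivot sits in the augmented column, so rank(A) = 1 but rank([A|b]) = 2.
Since the ranks differ, the system is inconsistent.
It has no solutions.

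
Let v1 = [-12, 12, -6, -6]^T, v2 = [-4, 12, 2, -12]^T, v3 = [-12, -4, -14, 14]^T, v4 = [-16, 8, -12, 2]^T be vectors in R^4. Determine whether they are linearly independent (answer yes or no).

Form the matrix with these vectors as rows and row reduce.
R2 ← R2 − (1/3)·R1: [0, 8, 4, -10]
R3 ← R3 − R1: [0, -16, -8, 20]
R4 ← R4 − (4/3)·R1: [0, -8, -4, 10]
R3 ← R3 + (2)·R2: [0, 0, 0, 0]
R4 ← R4 + R2: [0, 0, 0, 0]
2 nonzero rows, so the 4 vectors span a space of dimension 2.
Since 2 < 4, the vectors are linearly dependent.

no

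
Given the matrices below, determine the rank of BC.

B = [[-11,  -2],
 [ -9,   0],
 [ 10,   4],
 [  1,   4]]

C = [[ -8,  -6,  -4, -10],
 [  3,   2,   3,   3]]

First compute BC:
[[ 82,  62,  38, 104],
 [ 72,  54,  36,  90],
 [-68, -52, -28, -88],
 [  4,   2,   8,   2]]
Now row reduce the product.
R2 ← R2 − (36/41)·R1: [0, -18/41, 108/41, -54/41]
R3 ← R3 + (34/41)·R1: [0, -24/41, 144/41, -72/41]
R4 ← R4 − (2/41)·R1: [0, -42/41, 252/41, -126/41]
R3 ← R3 − (4/3)·R2: [0, 0, 0, 0]
R4 ← R4 − (7/3)·R2: [0, 0, 0, 0]
2 nonzero rows, so rank(BC) = 2.

2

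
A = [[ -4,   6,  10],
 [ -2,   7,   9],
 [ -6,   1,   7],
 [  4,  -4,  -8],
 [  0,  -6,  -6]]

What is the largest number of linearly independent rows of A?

2

Row reduce to echelon form.
R2 ← R2 − (1/2)·R1: [0, 4, 4]
R3 ← R3 − (3/2)·R1: [0, -8, -8]
R4 ← R4 + R1: [0, 2, 2]
R3 ← R3 + (2)·R2: [0, 0, 0]
R4 ← R4 − (1/2)·R2: [0, 0, 0]
R5 ← R5 + (3/2)·R2: [0, 0, 0]
Echelon form has 2 nonzero rows, so rank(A) = 2.
The rank gives the maximum number of linearly independent rows: 2.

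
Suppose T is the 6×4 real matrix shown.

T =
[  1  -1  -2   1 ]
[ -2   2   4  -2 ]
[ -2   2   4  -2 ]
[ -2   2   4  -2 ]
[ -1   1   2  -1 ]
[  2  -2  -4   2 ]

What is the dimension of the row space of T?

Row reduce to echelon form.
R2 ← R2 + (2)·R1: [0, 0, 0, 0]
R3 ← R3 + (2)·R1: [0, 0, 0, 0]
R4 ← R4 + (2)·R1: [0, 0, 0, 0]
R5 ← R5 + R1: [0, 0, 0, 0]
R6 ← R6 − (2)·R1: [0, 0, 0, 0]
Echelon form has 1 nonzero row, so rank(T) = 1.
The row space has dimension equal to the rank: 1.

1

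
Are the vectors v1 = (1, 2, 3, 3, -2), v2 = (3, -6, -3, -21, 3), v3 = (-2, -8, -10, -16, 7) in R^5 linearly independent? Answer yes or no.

Form the matrix with these vectors as rows and row reduce.
R2 ← R2 − (3)·R1: [0, -12, -12, -30, 9]
R3 ← R3 + (2)·R1: [0, -4, -4, -10, 3]
R3 ← R3 − (1/3)·R2: [0, 0, 0, 0, 0]
2 nonzero rows, so the 3 vectors span a space of dimension 2.
Since 2 < 3, the vectors are linearly dependent.

no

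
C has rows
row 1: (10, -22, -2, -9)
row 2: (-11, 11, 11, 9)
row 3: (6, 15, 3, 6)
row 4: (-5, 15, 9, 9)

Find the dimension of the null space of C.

0

Row reduce to echelon form.
R2 ← R2 + (11/10)·R1: [0, -66/5, 44/5, -9/10]
R3 ← R3 − (3/5)·R1: [0, 141/5, 21/5, 57/5]
R4 ← R4 + (1/2)·R1: [0, 4, 8, 9/2]
R3 ← R3 + (47/22)·R2: [0, 0, 23, 417/44]
R4 ← R4 + (10/33)·R2: [0, 0, 32/3, 93/22]
R4 ← R4 − (32/69)·R3: [0, 0, 0, -85/506]
4 nonzero rows, so rank(C) = 4.
C has 4 columns; by rank–nullity, nullity = 4 − 4 = 0.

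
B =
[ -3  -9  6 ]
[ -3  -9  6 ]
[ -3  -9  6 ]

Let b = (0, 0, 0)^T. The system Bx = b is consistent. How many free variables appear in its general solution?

Row reduce the augmented matrix [B | b].
R2 ← R2 − R1: [0, 0, 0, 0]
R3 ← R3 − R1: [0, 0, 0, 0]
The echelon form has 1 nonzero rows, and every pivot lies in the first 3 columns, so rank(B) = rank([B|b]) = 1.
The system is consistent.
Free variables = (unknowns) − (rank) = 3 − 1 = 2.

2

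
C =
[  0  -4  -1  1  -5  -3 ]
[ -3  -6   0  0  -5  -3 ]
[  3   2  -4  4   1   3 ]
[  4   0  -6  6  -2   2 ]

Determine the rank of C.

Row reduce to echelon form.
Swap R1 ↔ R2
R3 ← R3 + R1: [0, -4, -4, 4, -4, 0]
R4 ← R4 + (4/3)·R1: [0, -8, -6, 6, -26/3, -2]
R3 ← R3 − R2: [0, 0, -3, 3, 1, 3]
R4 ← R4 − (2)·R2: [0, 0, -4, 4, 4/3, 4]
R4 ← R4 − (4/3)·R3: [0, 0, 0, 0, 0, 0]
Echelon form has 3 nonzero rows, so rank(C) = 3.

3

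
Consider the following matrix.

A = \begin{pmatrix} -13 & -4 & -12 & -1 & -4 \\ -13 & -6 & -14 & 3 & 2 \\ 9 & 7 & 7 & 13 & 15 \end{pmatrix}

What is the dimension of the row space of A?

3

Row reduce to echelon form.
R2 ← R2 − R1: [0, -2, -2, 4, 6]
R3 ← R3 + (9/13)·R1: [0, 55/13, -17/13, 160/13, 159/13]
R3 ← R3 + (55/26)·R2: [0, 0, -72/13, 270/13, 324/13]
Echelon form has 3 nonzero rows, so rank(A) = 3.
The row space has dimension equal to the rank: 3.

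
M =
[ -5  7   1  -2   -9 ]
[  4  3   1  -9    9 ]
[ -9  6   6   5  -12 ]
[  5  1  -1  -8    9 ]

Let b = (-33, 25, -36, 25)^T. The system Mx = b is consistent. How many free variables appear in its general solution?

2

Row reduce the augmented matrix [M | b].
R2 ← R2 + (4/5)·R1: [0, 43/5, 9/5, -53/5, 9/5, -7/5]
R3 ← R3 − (9/5)·R1: [0, -33/5, 21/5, 43/5, 21/5, 117/5]
R4 ← R4 + R1: [0, 8, 0, -10, 0, -8]
R3 ← R3 + (33/43)·R2: [0, 0, 240/43, 20/43, 240/43, 960/43]
R4 ← R4 − (40/43)·R2: [0, 0, -72/43, -6/43, -72/43, -288/43]
R4 ← R4 + (3/10)·R3: [0, 0, 0, 0, 0, 0]
The echelon form has 3 nonzero rows, and every pivot lies in the first 5 columns, so rank(M) = rank([M|b]) = 3.
The system is consistent.
Free variables = (unknowns) − (rank) = 5 − 3 = 2.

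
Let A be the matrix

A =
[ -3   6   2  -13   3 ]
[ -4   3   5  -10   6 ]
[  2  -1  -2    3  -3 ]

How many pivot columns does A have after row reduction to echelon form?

3

Row reduce to echelon form.
R2 ← R2 − (4/3)·R1: [0, -5, 7/3, 22/3, 2]
R3 ← R3 + (2/3)·R1: [0, 3, -2/3, -17/3, -1]
R3 ← R3 + (3/5)·R2: [0, 0, 11/15, -19/15, 1/5]
Echelon form has 3 nonzero rows, so rank(A) = 3.
Each nonzero row contributes one pivot column: 3 pivot columns.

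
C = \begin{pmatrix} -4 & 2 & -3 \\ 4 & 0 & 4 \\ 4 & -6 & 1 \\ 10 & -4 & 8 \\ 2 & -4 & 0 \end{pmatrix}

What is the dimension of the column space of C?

Row reduce to echelon form.
R2 ← R2 + R1: [0, 2, 1]
R3 ← R3 + R1: [0, -4, -2]
R4 ← R4 + (5/2)·R1: [0, 1, 1/2]
R5 ← R5 + (1/2)·R1: [0, -3, -3/2]
R3 ← R3 + (2)·R2: [0, 0, 0]
R4 ← R4 − (1/2)·R2: [0, 0, 0]
R5 ← R5 + (3/2)·R2: [0, 0, 0]
Echelon form has 2 nonzero rows, so rank(C) = 2.
The column space has dimension equal to the rank: 2.

2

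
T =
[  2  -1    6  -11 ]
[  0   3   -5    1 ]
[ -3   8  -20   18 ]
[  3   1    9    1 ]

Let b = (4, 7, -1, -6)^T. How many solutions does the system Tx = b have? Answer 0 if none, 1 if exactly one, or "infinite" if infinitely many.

0

Row reduce the augmented matrix [T | b].
R3 ← R3 + (3/2)·R1: [0, 13/2, -11, 3/2, 5]
R4 ← R4 − (3/2)·R1: [0, 5/2, 0, 35/2, -12]
R3 ← R3 − (13/6)·R2: [0, 0, -1/6, -2/3, -61/6]
R4 ← R4 − (5/6)·R2: [0, 0, 25/6, 50/3, -107/6]
R4 ← R4 + (25)·R3: [0, 0, 0, 0, -272]
The echelon form has 4 nonzero rows; the last pivot sits in the augmented column, so rank(T) = 3 but rank([T|b]) = 4.
Since the ranks differ, the system is inconsistent.
It has no solutions.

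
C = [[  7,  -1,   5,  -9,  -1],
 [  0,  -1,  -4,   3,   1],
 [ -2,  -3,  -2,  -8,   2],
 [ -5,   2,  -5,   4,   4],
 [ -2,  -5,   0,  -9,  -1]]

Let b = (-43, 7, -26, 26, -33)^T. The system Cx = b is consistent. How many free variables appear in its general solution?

1

Row reduce the augmented matrix [C | b].
R3 ← R3 + (2/7)·R1: [0, -23/7, -4/7, -74/7, 12/7, -268/7]
R4 ← R4 + (5/7)·R1: [0, 9/7, -10/7, -17/7, 23/7, -33/7]
R5 ← R5 + (2/7)·R1: [0, -37/7, 10/7, -81/7, -9/7, -317/7]
R3 ← R3 − (23/7)·R2: [0, 0, 88/7, -143/7, -11/7, -429/7]
R4 ← R4 + (9/7)·R2: [0, 0, -46/7, 10/7, 32/7, 30/7]
R5 ← R5 − (37/7)·R2: [0, 0, 158/7, -192/7, -46/7, -576/7]
R4 ← R4 + (23/44)·R3: [0, 0, 0, -37/4, 15/4, -111/4]
R5 ← R5 − (79/44)·R3: [0, 0, 0, 37/4, -15/4, 111/4]
R5 ← R5 + R4: [0, 0, 0, 0, 0, 0]
The echelon form has 4 nonzero rows, and every pivot lies in the first 5 columns, so rank(C) = rank([C|b]) = 4.
The system is consistent.
Free variables = (unknowns) − (rank) = 5 − 4 = 1.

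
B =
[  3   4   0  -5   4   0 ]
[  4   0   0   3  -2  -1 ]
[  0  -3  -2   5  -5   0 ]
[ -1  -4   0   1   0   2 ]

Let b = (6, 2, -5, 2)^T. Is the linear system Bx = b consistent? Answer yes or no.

Row reduce the augmented matrix [B | b].
R2 ← R2 − (4/3)·R1: [0, -16/3, 0, 29/3, -22/3, -1, -6]
R4 ← R4 + (1/3)·R1: [0, -8/3, 0, -2/3, 4/3, 2, 4]
R3 ← R3 − (9/16)·R2: [0, 0, -2, -7/16, -7/8, 9/16, -13/8]
R4 ← R4 − (1/2)·R2: [0, 0, 0, -11/2, 5, 5/2, 7]
The echelon form has 4 nonzero rows, and every pivot lies in the first 6 columns, so rank(B) = rank([B|b]) = 4.
The system is consistent.

yes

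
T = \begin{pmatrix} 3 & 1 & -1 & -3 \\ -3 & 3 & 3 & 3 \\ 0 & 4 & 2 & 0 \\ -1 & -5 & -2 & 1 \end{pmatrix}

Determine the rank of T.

Row reduce to echelon form.
R2 ← R2 + R1: [0, 4, 2, 0]
R4 ← R4 + (1/3)·R1: [0, -14/3, -7/3, 0]
R3 ← R3 − R2: [0, 0, 0, 0]
R4 ← R4 + (7/6)·R2: [0, 0, 0, 0]
Echelon form has 2 nonzero rows, so rank(T) = 2.

2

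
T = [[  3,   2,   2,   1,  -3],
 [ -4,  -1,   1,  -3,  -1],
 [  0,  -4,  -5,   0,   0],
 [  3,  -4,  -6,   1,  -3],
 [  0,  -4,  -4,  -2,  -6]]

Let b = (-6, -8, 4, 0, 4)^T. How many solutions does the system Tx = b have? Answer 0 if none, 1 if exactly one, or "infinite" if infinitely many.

0

Row reduce the augmented matrix [T | b].
R2 ← R2 + (4/3)·R1: [0, 5/3, 11/3, -5/3, -5, -16]
R4 ← R4 − R1: [0, -6, -8, 0, 0, 6]
R3 ← R3 + (12/5)·R2: [0, 0, 19/5, -4, -12, -172/5]
R4 ← R4 + (18/5)·R2: [0, 0, 26/5, -6, -18, -258/5]
R5 ← R5 + (12/5)·R2: [0, 0, 24/5, -6, -18, -172/5]
R4 ← R4 − (26/19)·R3: [0, 0, 0, -10/19, -30/19, -86/19]
R5 ← R5 − (24/19)·R3: [0, 0, 0, -18/19, -54/19, 172/19]
R5 ← R5 − (9/5)·R4: [0, 0, 0, 0, 0, 86/5]
The echelon form has 5 nonzero rows; the last pivot sits in the augmented column, so rank(T) = 4 but rank([T|b]) = 5.
Since the ranks differ, the system is inconsistent.
It has no solutions.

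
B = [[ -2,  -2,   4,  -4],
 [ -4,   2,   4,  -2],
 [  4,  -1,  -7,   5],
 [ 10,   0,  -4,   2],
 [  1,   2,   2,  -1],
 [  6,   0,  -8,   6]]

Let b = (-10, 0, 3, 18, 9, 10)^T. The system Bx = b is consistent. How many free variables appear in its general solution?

Row reduce the augmented matrix [B | b].
R2 ← R2 − (2)·R1: [0, 6, -4, 6, 20]
R3 ← R3 + (2)·R1: [0, -5, 1, -3, -17]
R4 ← R4 + (5)·R1: [0, -10, 16, -18, -32]
R5 ← R5 + (1/2)·R1: [0, 1, 4, -3, 4]
R6 ← R6 + (3)·R1: [0, -6, 4, -6, -20]
R3 ← R3 + (5/6)·R2: [0, 0, -7/3, 2, -1/3]
R4 ← R4 + (5/3)·R2: [0, 0, 28/3, -8, 4/3]
R5 ← R5 − (1/6)·R2: [0, 0, 14/3, -4, 2/3]
R6 ← R6 + R2: [0, 0, 0, 0, 0]
R4 ← R4 + (4)·R3: [0, 0, 0, 0, 0]
R5 ← R5 + (2)·R3: [0, 0, 0, 0, 0]
The echelon form has 3 nonzero rows, and every pivot lies in the first 4 columns, so rank(B) = rank([B|b]) = 3.
The system is consistent.
Free variables = (unknowns) − (rank) = 4 − 3 = 1.

1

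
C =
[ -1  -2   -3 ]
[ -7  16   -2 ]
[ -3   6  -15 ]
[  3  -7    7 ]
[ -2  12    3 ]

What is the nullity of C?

Row reduce to echelon form.
R2 ← R2 − (7)·R1: [0, 30, 19]
R3 ← R3 − (3)·R1: [0, 12, -6]
R4 ← R4 + (3)·R1: [0, -13, -2]
R5 ← R5 − (2)·R1: [0, 16, 9]
R3 ← R3 − (2/5)·R2: [0, 0, -68/5]
R4 ← R4 + (13/30)·R2: [0, 0, 187/30]
R5 ← R5 − (8/15)·R2: [0, 0, -17/15]
R4 ← R4 + (11/24)·R3: [0, 0, 0]
R5 ← R5 − (1/12)·R3: [0, 0, 0]
3 nonzero rows, so rank(C) = 3.
C has 3 columns; by rank–nullity, nullity = 3 − 3 = 0.

0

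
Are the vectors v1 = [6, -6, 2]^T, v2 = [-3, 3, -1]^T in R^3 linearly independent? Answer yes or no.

Form the matrix with these vectors as rows and row reduce.
R2 ← R2 + (1/2)·R1: [0, 0, 0]
1 nonzero row, so the 2 vectors span a space of dimension 1.
Since 1 < 2, the vectors are linearly dependent.

no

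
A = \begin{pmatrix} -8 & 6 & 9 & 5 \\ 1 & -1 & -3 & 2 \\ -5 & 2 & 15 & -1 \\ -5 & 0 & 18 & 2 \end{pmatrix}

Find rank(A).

Row reduce to echelon form.
R2 ← R2 + (1/8)·R1: [0, -1/4, -15/8, 21/8]
R3 ← R3 − (5/8)·R1: [0, -7/4, 75/8, -33/8]
R4 ← R4 − (5/8)·R1: [0, -15/4, 99/8, -9/8]
R3 ← R3 − (7)·R2: [0, 0, 45/2, -45/2]
R4 ← R4 − (15)·R2: [0, 0, 81/2, -81/2]
R4 ← R4 − (9/5)·R3: [0, 0, 0, 0]
Echelon form has 3 nonzero rows, so rank(A) = 3.

3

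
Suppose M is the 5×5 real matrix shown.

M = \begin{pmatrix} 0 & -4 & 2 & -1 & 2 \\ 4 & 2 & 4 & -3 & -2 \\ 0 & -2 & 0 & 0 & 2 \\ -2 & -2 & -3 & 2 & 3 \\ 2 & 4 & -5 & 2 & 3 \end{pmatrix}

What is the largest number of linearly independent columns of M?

Row reduce to echelon form.
Swap R1 ↔ R2
R4 ← R4 + (1/2)·R1: [0, -1, -1, 1/2, 2]
R5 ← R5 − (1/2)·R1: [0, 3, -7, 7/2, 4]
R3 ← R3 − (1/2)·R2: [0, 0, -1, 1/2, 1]
R4 ← R4 − (1/4)·R2: [0, 0, -3/2, 3/4, 3/2]
R5 ← R5 + (3/4)·R2: [0, 0, -11/2, 11/4, 11/2]
R4 ← R4 − (3/2)·R3: [0, 0, 0, 0, 0]
R5 ← R5 − (11/2)·R3: [0, 0, 0, 0, 0]
Echelon form has 3 nonzero rows, so rank(M) = 3.
The rank gives the maximum number of linearly independent columns: 3.

3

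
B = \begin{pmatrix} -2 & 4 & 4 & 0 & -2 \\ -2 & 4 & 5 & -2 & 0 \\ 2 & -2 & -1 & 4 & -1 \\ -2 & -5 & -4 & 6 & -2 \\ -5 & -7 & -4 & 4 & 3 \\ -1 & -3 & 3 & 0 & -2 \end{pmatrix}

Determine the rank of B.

5

Row reduce to echelon form.
R2 ← R2 − R1: [0, 0, 1, -2, 2]
R3 ← R3 + R1: [0, 2, 3, 4, -3]
R4 ← R4 − R1: [0, -9, -8, 6, 0]
R5 ← R5 − (5/2)·R1: [0, -17, -14, 4, 8]
R6 ← R6 − (1/2)·R1: [0, -5, 1, 0, -1]
Swap R2 ↔ R3
R4 ← R4 + (9/2)·R2: [0, 0, 11/2, 24, -27/2]
R5 ← R5 + (17/2)·R2: [0, 0, 23/2, 38, -35/2]
R6 ← R6 + (5/2)·R2: [0, 0, 17/2, 10, -17/2]
R4 ← R4 − (11/2)·R3: [0, 0, 0, 35, -49/2]
R5 ← R5 − (23/2)·R3: [0, 0, 0, 61, -81/2]
R6 ← R6 − (17/2)·R3: [0, 0, 0, 27, -51/2]
R5 ← R5 − (61/35)·R4: [0, 0, 0, 0, 11/5]
R6 ← R6 − (27/35)·R4: [0, 0, 0, 0, -33/5]
R6 ← R6 + (3)·R5: [0, 0, 0, 0, 0]
Echelon form has 5 nonzero rows, so rank(B) = 5.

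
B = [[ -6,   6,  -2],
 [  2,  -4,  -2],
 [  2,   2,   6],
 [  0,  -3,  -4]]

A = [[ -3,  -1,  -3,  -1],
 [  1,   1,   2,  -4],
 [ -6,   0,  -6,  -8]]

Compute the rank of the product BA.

First compute BA:
[[ 36,  12,  42,  -2],
 [  2,  -6,  -2,  30],
 [-40,   0, -38, -58],
 [ 21,  -3,  18,  44]]
Now row reduce the product.
R2 ← R2 − (1/18)·R1: [0, -20/3, -13/3, 271/9]
R3 ← R3 + (10/9)·R1: [0, 40/3, 26/3, -542/9]
R4 ← R4 − (7/12)·R1: [0, -10, -13/2, 271/6]
R3 ← R3 + (2)·R2: [0, 0, 0, 0]
R4 ← R4 − (3/2)·R2: [0, 0, 0, 0]
2 nonzero rows, so rank(BA) = 2.

2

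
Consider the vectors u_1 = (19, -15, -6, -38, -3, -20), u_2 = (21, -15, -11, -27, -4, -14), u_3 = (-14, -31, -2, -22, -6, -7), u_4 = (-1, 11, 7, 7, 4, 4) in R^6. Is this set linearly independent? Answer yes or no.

Form the matrix with these vectors as rows and row reduce.
R2 ← R2 − (21/19)·R1: [0, 30/19, -83/19, 15, -13/19, 154/19]
R3 ← R3 + (14/19)·R1: [0, -799/19, -122/19, -50, -156/19, -413/19]
R4 ← R4 + (1/19)·R1: [0, 194/19, 127/19, 5, 73/19, 56/19]
R3 ← R3 + (799/30)·R2: [0, 0, -3683/30, 699/2, -793/30, 2912/15]
R4 ← R4 − (97/15)·R2: [0, 0, 524/15, -92, 124/15, -742/15]
R4 ← R4 + (1048/3683)·R3: [0, 0, 0, 27440/3683, 2744/3683, 21266/3683]
4 nonzero rows, so the 4 vectors span a space of dimension 4.
Since 4 = 4, the vectors are linearly independent.

yes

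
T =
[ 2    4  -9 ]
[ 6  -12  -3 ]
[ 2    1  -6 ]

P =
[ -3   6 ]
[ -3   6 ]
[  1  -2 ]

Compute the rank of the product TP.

1

First compute TP:
[[-27,  54],
 [ 15, -30],
 [-15,  30]]
Now row reduce the product.
R2 ← R2 + (5/9)·R1: [0, 0]
R3 ← R3 − (5/9)·R1: [0, 0]
1 nonzero row, so rank(TP) = 1.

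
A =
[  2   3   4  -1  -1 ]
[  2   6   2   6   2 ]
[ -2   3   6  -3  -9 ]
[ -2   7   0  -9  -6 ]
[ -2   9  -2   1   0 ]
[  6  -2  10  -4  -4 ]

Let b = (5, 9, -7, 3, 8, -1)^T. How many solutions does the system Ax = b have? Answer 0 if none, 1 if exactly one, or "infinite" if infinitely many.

Row reduce the augmented matrix [A | b].
R2 ← R2 − R1: [0, 3, -2, 7, 3, 4]
R3 ← R3 + R1: [0, 6, 10, -4, -10, -2]
R4 ← R4 + R1: [0, 10, 4, -10, -7, 8]
R5 ← R5 + R1: [0, 12, 2, 0, -1, 13]
R6 ← R6 − (3)·R1: [0, -11, -2, -1, -1, -16]
R3 ← R3 − (2)·R2: [0, 0, 14, -18, -16, -10]
R4 ← R4 − (10/3)·R2: [0, 0, 32/3, -100/3, -17, -16/3]
R5 ← R5 − (4)·R2: [0, 0, 10, -28, -13, -3]
R6 ← R6 + (11/3)·R2: [0, 0, -28/3, 74/3, 10, -4/3]
R4 ← R4 − (16/21)·R3: [0, 0, 0, -412/21, -101/21, 16/7]
R5 ← R5 − (5/7)·R3: [0, 0, 0, -106/7, -11/7, 29/7]
R6 ← R6 + (2/3)·R3: [0, 0, 0, 38/3, -2/3, -8]
R5 ← R5 − (159/206)·R4: [0, 0, 0, 0, 441/206, 245/103]
R6 ← R6 + (133/206)·R4: [0, 0, 0, 0, -777/206, -672/103]
R6 ← R6 + (37/21)·R5: [0, 0, 0, 0, 0, -7/3]
The echelon form has 6 nonzero rows; the last pivot sits in the augmented column, so rank(A) = 5 but rank([A|b]) = 6.
Since the ranks differ, the system is inconsistent.
It has no solutions.

0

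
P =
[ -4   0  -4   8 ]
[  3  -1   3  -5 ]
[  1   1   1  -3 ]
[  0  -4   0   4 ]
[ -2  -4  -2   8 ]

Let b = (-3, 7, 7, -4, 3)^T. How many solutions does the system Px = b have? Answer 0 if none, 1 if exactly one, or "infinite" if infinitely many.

0

Row reduce the augmented matrix [P | b].
R2 ← R2 + (3/4)·R1: [0, -1, 0, 1, 19/4]
R3 ← R3 + (1/4)·R1: [0, 1, 0, -1, 25/4]
R5 ← R5 − (1/2)·R1: [0, -4, 0, 4, 9/2]
R3 ← R3 + R2: [0, 0, 0, 0, 11]
R4 ← R4 − (4)·R2: [0, 0, 0, 0, -23]
R5 ← R5 − (4)·R2: [0, 0, 0, 0, -29/2]
R4 ← R4 + (23/11)·R3: [0, 0, 0, 0, 0]
R5 ← R5 + (29/22)·R3: [0, 0, 0, 0, 0]
The echelon form has 3 nonzero rows; the last pivot sits in the augmented column, so rank(P) = 2 but rank([P|b]) = 3.
Since the ranks differ, the system is inconsistent.
It has no solutions.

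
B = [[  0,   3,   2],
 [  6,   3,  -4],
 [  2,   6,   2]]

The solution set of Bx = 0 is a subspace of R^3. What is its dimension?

1

Row reduce to echelon form.
Swap R1 ↔ R2
R3 ← R3 − (1/3)·R1: [0, 5, 10/3]
R3 ← R3 − (5/3)·R2: [0, 0, 0]
2 nonzero rows, so rank(B) = 2.
B has 3 columns; by rank–nullity, nullity = 3 − 2 = 1.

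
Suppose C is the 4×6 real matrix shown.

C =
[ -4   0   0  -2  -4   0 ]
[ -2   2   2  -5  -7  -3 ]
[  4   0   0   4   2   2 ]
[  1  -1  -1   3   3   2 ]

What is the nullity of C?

3

Row reduce to echelon form.
R2 ← R2 − (1/2)·R1: [0, 2, 2, -4, -5, -3]
R3 ← R3 + R1: [0, 0, 0, 2, -2, 2]
R4 ← R4 + (1/4)·R1: [0, -1, -1, 5/2, 2, 2]
R4 ← R4 + (1/2)·R2: [0, 0, 0, 1/2, -1/2, 1/2]
R4 ← R4 − (1/4)·R3: [0, 0, 0, 0, 0, 0]
3 nonzero rows, so rank(C) = 3.
C has 6 columns; by rank–nullity, nullity = 6 − 3 = 3.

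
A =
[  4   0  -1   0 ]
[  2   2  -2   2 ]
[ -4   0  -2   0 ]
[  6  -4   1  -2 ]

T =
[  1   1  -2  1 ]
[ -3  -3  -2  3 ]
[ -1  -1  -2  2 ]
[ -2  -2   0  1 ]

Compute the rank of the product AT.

2

First compute AT:
[[  5,   5,  -6,   2],
 [ -6,  -6,  -4,   6],
 [ -2,  -2,  12,  -8],
 [ 21,  21,  -6,  -6]]
Now row reduce the product.
R2 ← R2 + (6/5)·R1: [0, 0, -56/5, 42/5]
R3 ← R3 + (2/5)·R1: [0, 0, 48/5, -36/5]
R4 ← R4 − (21/5)·R1: [0, 0, 96/5, -72/5]
R3 ← R3 + (6/7)·R2: [0, 0, 0, 0]
R4 ← R4 + (12/7)·R2: [0, 0, 0, 0]
2 nonzero rows, so rank(AT) = 2.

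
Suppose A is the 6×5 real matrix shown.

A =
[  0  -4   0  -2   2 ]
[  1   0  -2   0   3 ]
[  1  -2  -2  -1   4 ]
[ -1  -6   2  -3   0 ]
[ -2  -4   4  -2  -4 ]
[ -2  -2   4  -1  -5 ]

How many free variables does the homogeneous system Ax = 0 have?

Row reduce to echelon form.
Swap R1 ↔ R2
R3 ← R3 − R1: [0, -2, 0, -1, 1]
R4 ← R4 + R1: [0, -6, 0, -3, 3]
R5 ← R5 + (2)·R1: [0, -4, 0, -2, 2]
R6 ← R6 + (2)·R1: [0, -2, 0, -1, 1]
R3 ← R3 − (1/2)·R2: [0, 0, 0, 0, 0]
R4 ← R4 − (3/2)·R2: [0, 0, 0, 0, 0]
R5 ← R5 − R2: [0, 0, 0, 0, 0]
R6 ← R6 − (1/2)·R2: [0, 0, 0, 0, 0]
2 nonzero rows, so rank(A) = 2.
A has 5 columns; by rank–nullity, nullity = 5 − 2 = 3.

3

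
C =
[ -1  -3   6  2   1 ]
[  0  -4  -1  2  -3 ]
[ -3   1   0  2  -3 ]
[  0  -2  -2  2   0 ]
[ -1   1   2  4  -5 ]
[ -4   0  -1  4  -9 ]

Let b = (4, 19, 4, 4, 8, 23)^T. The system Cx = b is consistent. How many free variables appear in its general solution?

Row reduce the augmented matrix [C | b].
R3 ← R3 − (3)·R1: [0, 10, -18, -4, -6, -8]
R5 ← R5 − R1: [0, 4, -4, 2, -6, 4]
R6 ← R6 − (4)·R1: [0, 12, -25, -4, -13, 7]
R3 ← R3 + (5/2)·R2: [0, 0, -41/2, 1, -27/2, 79/2]
R4 ← R4 − (1/2)·R2: [0, 0, -3/2, 1, 3/2, -11/2]
R5 ← R5 + R2: [0, 0, -5, 4, -9, 23]
R6 ← R6 + (3)·R2: [0, 0, -28, 2, -22, 64]
R4 ← R4 − (3/41)·R3: [0, 0, 0, 38/41, 102/41, -344/41]
R5 ← R5 − (10/41)·R3: [0, 0, 0, 154/41, -234/41, 548/41]
R6 ← R6 − (56/41)·R3: [0, 0, 0, 26/41, -146/41, 412/41]
R5 ← R5 − (77/19)·R4: [0, 0, 0, 0, -300/19, 900/19]
R6 ← R6 − (13/19)·R4: [0, 0, 0, 0, -100/19, 300/19]
R6 ← R6 − (1/3)·R5: [0, 0, 0, 0, 0, 0]
The echelon form has 5 nonzero rows, and every pivot lies in the first 5 columns, so rank(C) = rank([C|b]) = 5.
The system is consistent.
Free variables = (unknowns) − (rank) = 5 − 5 = 0.

0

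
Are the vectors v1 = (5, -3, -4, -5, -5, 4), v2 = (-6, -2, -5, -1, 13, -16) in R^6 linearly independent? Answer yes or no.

Form the matrix with these vectors as rows and row reduce.
R2 ← R2 + (6/5)·R1: [0, -28/5, -49/5, -7, 7, -56/5]
2 nonzero rows, so the 2 vectors span a space of dimension 2.
Since 2 = 2, the vectors are linearly independent.

yes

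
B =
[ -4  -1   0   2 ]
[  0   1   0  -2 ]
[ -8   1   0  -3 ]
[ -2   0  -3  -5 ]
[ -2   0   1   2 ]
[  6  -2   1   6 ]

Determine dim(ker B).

Row reduce to echelon form.
R3 ← R3 − (2)·R1: [0, 3, 0, -7]
R4 ← R4 − (1/2)·R1: [0, 1/2, -3, -6]
R5 ← R5 − (1/2)·R1: [0, 1/2, 1, 1]
R6 ← R6 + (3/2)·R1: [0, -7/2, 1, 9]
R3 ← R3 − (3)·R2: [0, 0, 0, -1]
R4 ← R4 − (1/2)·R2: [0, 0, -3, -5]
R5 ← R5 − (1/2)·R2: [0, 0, 1, 2]
R6 ← R6 + (7/2)·R2: [0, 0, 1, 2]
Swap R3 ↔ R4
R5 ← R5 + (1/3)·R3: [0, 0, 0, 1/3]
R6 ← R6 + (1/3)·R3: [0, 0, 0, 1/3]
R5 ← R5 + (1/3)·R4: [0, 0, 0, 0]
R6 ← R6 + (1/3)·R4: [0, 0, 0, 0]
4 nonzero rows, so rank(B) = 4.
B has 4 columns; by rank–nullity, nullity = 4 − 4 = 0.

0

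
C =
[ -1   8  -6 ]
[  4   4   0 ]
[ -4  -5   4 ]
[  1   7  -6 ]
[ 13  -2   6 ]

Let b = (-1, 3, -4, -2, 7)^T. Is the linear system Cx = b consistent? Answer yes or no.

Row reduce the augmented matrix [C | b].
R2 ← R2 + (4)·R1: [0, 36, -24, -1]
R3 ← R3 − (4)·R1: [0, -37, 28, 0]
R4 ← R4 + R1: [0, 15, -12, -3]
R5 ← R5 + (13)·R1: [0, 102, -72, -6]
R3 ← R3 + (37/36)·R2: [0, 0, 10/3, -37/36]
R4 ← R4 − (5/12)·R2: [0, 0, -2, -31/12]
R5 ← R5 − (17/6)·R2: [0, 0, -4, -19/6]
R4 ← R4 + (3/5)·R3: [0, 0, 0, -16/5]
R5 ← R5 + (6/5)·R3: [0, 0, 0, -22/5]
R5 ← R5 − (11/8)·R4: [0, 0, 0, 0]
The echelon form has 4 nonzero rows; the last pivot sits in the augmented column, so rank(C) = 3 but rank([C|b]) = 4.
Since the ranks differ, the system is inconsistent.

no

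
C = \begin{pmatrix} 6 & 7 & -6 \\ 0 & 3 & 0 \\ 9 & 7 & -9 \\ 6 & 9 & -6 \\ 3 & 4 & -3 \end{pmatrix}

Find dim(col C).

Row reduce to echelon form.
R3 ← R3 − (3/2)·R1: [0, -7/2, 0]
R4 ← R4 − R1: [0, 2, 0]
R5 ← R5 − (1/2)·R1: [0, 1/2, 0]
R3 ← R3 + (7/6)·R2: [0, 0, 0]
R4 ← R4 − (2/3)·R2: [0, 0, 0]
R5 ← R5 − (1/6)·R2: [0, 0, 0]
Echelon form has 2 nonzero rows, so rank(C) = 2.
The column space has dimension equal to the rank: 2.

2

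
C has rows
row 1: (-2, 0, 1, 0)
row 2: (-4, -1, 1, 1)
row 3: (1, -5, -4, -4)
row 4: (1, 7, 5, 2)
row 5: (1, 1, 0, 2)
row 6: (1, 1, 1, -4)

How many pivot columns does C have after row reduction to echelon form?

Row reduce to echelon form.
R2 ← R2 − (2)·R1: [0, -1, -1, 1]
R3 ← R3 + (1/2)·R1: [0, -5, -7/2, -4]
R4 ← R4 + (1/2)·R1: [0, 7, 11/2, 2]
R5 ← R5 + (1/2)·R1: [0, 1, 1/2, 2]
R6 ← R6 + (1/2)·R1: [0, 1, 3/2, -4]
R3 ← R3 − (5)·R2: [0, 0, 3/2, -9]
R4 ← R4 + (7)·R2: [0, 0, -3/2, 9]
R5 ← R5 + R2: [0, 0, -1/2, 3]
R6 ← R6 + R2: [0, 0, 1/2, -3]
R4 ← R4 + R3: [0, 0, 0, 0]
R5 ← R5 + (1/3)·R3: [0, 0, 0, 0]
R6 ← R6 − (1/3)·R3: [0, 0, 0, 0]
Echelon form has 3 nonzero rows, so rank(C) = 3.
Each nonzero row contributes one pivot column: 3 pivot columns.

3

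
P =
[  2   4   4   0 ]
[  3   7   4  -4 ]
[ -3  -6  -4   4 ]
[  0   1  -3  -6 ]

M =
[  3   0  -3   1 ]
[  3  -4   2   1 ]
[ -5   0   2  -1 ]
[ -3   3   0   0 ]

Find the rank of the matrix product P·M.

3

First compute PM:
[[ -2, -16,  10,   2],
 [ 22, -40,  13,   6],
 [-19,  36, -11,  -5],
 [ 36, -22,  -4,   4]]
Now row reduce the product.
R2 ← R2 + (11)·R1: [0, -216, 123, 28]
R3 ← R3 − (19/2)·R1: [0, 188, -106, -24]
R4 ← R4 + (18)·R1: [0, -310, 176, 40]
R3 ← R3 + (47/54)·R2: [0, 0, 19/18, 10/27]
R4 ← R4 − (155/108)·R2: [0, 0, -19/36, -5/27]
R4 ← R4 + (1/2)·R3: [0, 0, 0, 0]
3 nonzero rows, so rank(PM) = 3.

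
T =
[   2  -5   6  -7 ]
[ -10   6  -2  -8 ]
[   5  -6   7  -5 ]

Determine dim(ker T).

1

Row reduce to echelon form.
R2 ← R2 + (5)·R1: [0, -19, 28, -43]
R3 ← R3 − (5/2)·R1: [0, 13/2, -8, 25/2]
R3 ← R3 + (13/38)·R2: [0, 0, 30/19, -42/19]
3 nonzero rows, so rank(T) = 3.
T has 4 columns; by rank–nullity, nullity = 4 − 3 = 1.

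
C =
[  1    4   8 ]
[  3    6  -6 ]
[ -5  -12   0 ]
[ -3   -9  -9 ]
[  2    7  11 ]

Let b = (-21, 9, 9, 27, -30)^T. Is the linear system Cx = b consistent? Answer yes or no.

Row reduce the augmented matrix [C | b].
R2 ← R2 − (3)·R1: [0, -6, -30, 72]
R3 ← R3 + (5)·R1: [0, 8, 40, -96]
R4 ← R4 + (3)·R1: [0, 3, 15, -36]
R5 ← R5 − (2)·R1: [0, -1, -5, 12]
R3 ← R3 + (4/3)·R2: [0, 0, 0, 0]
R4 ← R4 + (1/2)·R2: [0, 0, 0, 0]
R5 ← R5 − (1/6)·R2: [0, 0, 0, 0]
The echelon form has 2 nonzero rows, and every pivot lies in the first 3 columns, so rank(C) = rank([C|b]) = 2.
The system is consistent.

yes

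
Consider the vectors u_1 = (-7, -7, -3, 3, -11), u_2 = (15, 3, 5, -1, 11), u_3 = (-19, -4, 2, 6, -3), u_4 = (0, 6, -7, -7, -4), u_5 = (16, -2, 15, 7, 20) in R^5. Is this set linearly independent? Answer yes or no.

no

Form the matrix with these vectors as rows and row reduce.
R2 ← R2 + (15/7)·R1: [0, -12, -10/7, 38/7, -88/7]
R3 ← R3 − (19/7)·R1: [0, 15, 71/7, -15/7, 188/7]
R5 ← R5 + (16/7)·R1: [0, -18, 57/7, 97/7, -36/7]
R3 ← R3 + (5/4)·R2: [0, 0, 117/14, 65/14, 78/7]
R4 ← R4 + (1/2)·R2: [0, 0, -54/7, -30/7, -72/7]
R5 ← R5 − (3/2)·R2: [0, 0, 72/7, 40/7, 96/7]
R4 ← R4 + (12/13)·R3: [0, 0, 0, 0, 0]
R5 ← R5 − (16/13)·R3: [0, 0, 0, 0, 0]
3 nonzero rows, so the 5 vectors span a space of dimension 3.
Since 3 < 5, the vectors are linearly dependent.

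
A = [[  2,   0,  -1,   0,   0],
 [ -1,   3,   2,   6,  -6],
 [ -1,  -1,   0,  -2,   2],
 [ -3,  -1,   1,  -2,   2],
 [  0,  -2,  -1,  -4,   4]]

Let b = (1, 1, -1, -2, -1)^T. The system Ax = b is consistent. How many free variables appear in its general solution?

3

Row reduce the augmented matrix [A | b].
R2 ← R2 + (1/2)·R1: [0, 3, 3/2, 6, -6, 3/2]
R3 ← R3 + (1/2)·R1: [0, -1, -1/2, -2, 2, -1/2]
R4 ← R4 + (3/2)·R1: [0, -1, -1/2, -2, 2, -1/2]
R3 ← R3 + (1/3)·R2: [0, 0, 0, 0, 0, 0]
R4 ← R4 + (1/3)·R2: [0, 0, 0, 0, 0, 0]
R5 ← R5 + (2/3)·R2: [0, 0, 0, 0, 0, 0]
The echelon form has 2 nonzero rows, and every pivot lies in the first 5 columns, so rank(A) = rank([A|b]) = 2.
The system is consistent.
Free variables = (unknowns) − (rank) = 5 − 2 = 3.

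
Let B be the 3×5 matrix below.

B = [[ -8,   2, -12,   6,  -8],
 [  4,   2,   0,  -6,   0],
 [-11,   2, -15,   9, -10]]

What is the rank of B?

2

Row reduce to echelon form.
R2 ← R2 + (1/2)·R1: [0, 3, -6, -3, -4]
R3 ← R3 − (11/8)·R1: [0, -3/4, 3/2, 3/4, 1]
R3 ← R3 + (1/4)·R2: [0, 0, 0, 0, 0]
Echelon form has 2 nonzero rows, so rank(B) = 2.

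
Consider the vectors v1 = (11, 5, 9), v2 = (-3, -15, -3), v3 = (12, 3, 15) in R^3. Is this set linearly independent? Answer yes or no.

yes

Form the matrix with these vectors as rows and row reduce.
R2 ← R2 + (3/11)·R1: [0, -150/11, -6/11]
R3 ← R3 − (12/11)·R1: [0, -27/11, 57/11]
R3 ← R3 − (9/50)·R2: [0, 0, 132/25]
3 nonzero rows, so the 3 vectors span a space of dimension 3.
Since 3 = 3, the vectors are linearly independent.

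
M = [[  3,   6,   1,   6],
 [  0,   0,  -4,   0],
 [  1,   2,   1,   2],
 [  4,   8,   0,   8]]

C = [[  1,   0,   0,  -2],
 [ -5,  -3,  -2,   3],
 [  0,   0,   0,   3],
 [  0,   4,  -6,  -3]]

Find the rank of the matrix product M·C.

First compute MC:
[[-27,   6, -48,  -3],
 [  0,   0,   0, -12],
 [ -9,   2, -16,   1],
 [-36,   8, -64,  -8]]
Now row reduce the product.
R3 ← R3 − (1/3)·R1: [0, 0, 0, 2]
R4 ← R4 − (4/3)·R1: [0, 0, 0, -4]
R3 ← R3 + (1/6)·R2: [0, 0, 0, 0]
R4 ← R4 − (1/3)·R2: [0, 0, 0, 0]
2 nonzero rows, so rank(MC) = 2.

2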